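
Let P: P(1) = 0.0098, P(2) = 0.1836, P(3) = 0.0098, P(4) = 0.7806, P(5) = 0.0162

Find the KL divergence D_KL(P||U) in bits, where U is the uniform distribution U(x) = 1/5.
1.3669 bits

U(i) = 1/5 for all i

D_KL(P||U) = Σ P(x) log₂(P(x) / (1/5))
           = Σ P(x) log₂(P(x)) + log₂(5)
           = log₂(5) - H(P)

H(P) = -Σ P(x) log₂(P(x)):
  -P(1)·log₂(P(1)) = -(0.0098)·log₂(0.0098) = 0.06540
  -P(2)·log₂(P(2)) = -(0.1836)·log₂(0.1836) = 0.44897
  -P(3)·log₂(P(3)) = -(0.0098)·log₂(0.0098) = 0.06540
  -P(4)·log₂(P(4)) = -(0.7806)·log₂(0.7806) = 0.27894
  -P(5)·log₂(P(5)) = -(0.0162)·log₂(0.0162) = 0.09636
H(P) = 0.06540 + 0.44897 + 0.06540 + 0.27894 + 0.09636 = 0.95507 bits

log₂(5) = 2.32193 bits

D_KL(P||U) = 2.32193 - 0.95507 = 1.36686 ≈ 1.3669 bits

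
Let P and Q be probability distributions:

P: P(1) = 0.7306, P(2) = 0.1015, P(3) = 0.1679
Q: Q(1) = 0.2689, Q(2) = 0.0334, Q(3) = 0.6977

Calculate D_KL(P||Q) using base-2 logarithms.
0.8713 bits

D_KL(P||Q) = Σ P(x) log₂(P(x)/Q(x))

Computing term by term:
  P(1)·log₂(P(1)/Q(1)) = 0.7306·log₂(0.7306/0.2689) = 1.05353
  P(2)·log₂(P(2)/Q(2)) = 0.1015·log₂(0.1015/0.0334) = 0.16276
  P(3)·log₂(P(3)/Q(3)) = 0.1679·log₂(0.1679/0.6977) = -0.34504

D_KL(P||Q) = 1.05353 + 0.16276 - 0.34504 = 0.87125 ≈ 0.8713 bits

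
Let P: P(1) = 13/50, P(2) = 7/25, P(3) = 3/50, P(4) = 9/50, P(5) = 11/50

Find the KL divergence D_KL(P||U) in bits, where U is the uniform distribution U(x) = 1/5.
0.1330 bits

U(i) = 1/5 for all i

D_KL(P||U) = Σ P(x) log₂(P(x) / (1/5))
           = Σ P(x) log₂(P(x)) + log₂(5)
           = log₂(5) - H(P)

H(P) = -Σ P(x) log₂(P(x)):
  -P(1)·log₂(P(1)) = -(13/50)·log₂(13/50) = 0.50529
  -P(2)·log₂(P(2)) = -(7/25)·log₂(7/25) = 0.51422
  -P(3)·log₂(P(3)) = -(3/50)·log₂(3/50) = 0.24353
  -P(4)·log₂(P(4)) = -(9/50)·log₂(9/50) = 0.44531
  -P(5)·log₂(P(5)) = -(11/50)·log₂(11/50) = 0.48057
H(P) = 0.50529 + 0.51422 + 0.24353 + 0.44531 + 0.48057 = 2.18892 bits

log₂(5) = 2.32193 bits

D_KL(P||U) = 2.32193 - 2.18892 = 0.13301 ≈ 0.1330 bits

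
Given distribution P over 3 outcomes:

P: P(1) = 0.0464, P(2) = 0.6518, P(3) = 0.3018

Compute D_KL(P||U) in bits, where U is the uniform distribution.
0.4553 bits

U(i) = 1/3 for all i

D_KL(P||U) = Σ P(x) log₂(P(x) / (1/3))
           = Σ P(x) log₂(P(x)) + log₂(3)
           = log₂(3) - H(P)

H(P) = -Σ P(x) log₂(P(x)):
  -P(1)·log₂(P(1)) = -(0.0464)·log₂(0.0464) = 0.20554
  -P(2)·log₂(P(2)) = -(0.6518)·log₂(0.6518) = 0.40249
  -P(3)·log₂(P(3)) = -(0.3018)·log₂(0.3018) = 0.52161
H(P) = 0.20554 + 0.40249 + 0.52161 = 1.12964 bits

log₂(3) = 1.58496 bits

D_KL(P||U) = 1.58496 - 1.12964 = 0.45532 ≈ 0.4553 bits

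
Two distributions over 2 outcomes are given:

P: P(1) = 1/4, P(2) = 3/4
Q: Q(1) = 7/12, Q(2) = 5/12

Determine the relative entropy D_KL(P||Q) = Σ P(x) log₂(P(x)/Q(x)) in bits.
0.3304 bits

D_KL(P||Q) = Σ P(x) log₂(P(x)/Q(x))

Computing term by term:
  P(1)·log₂(P(1)/Q(1)) = (1/4)·log₂((1/4)/(7/12)) = -0.30560
  P(2)·log₂(P(2)/Q(2)) = (3/4)·log₂((3/4)/(5/12)) = 0.63600

D_KL(P||Q) = -0.30560 + 0.63600 = 0.33040 ≈ 0.3304 bits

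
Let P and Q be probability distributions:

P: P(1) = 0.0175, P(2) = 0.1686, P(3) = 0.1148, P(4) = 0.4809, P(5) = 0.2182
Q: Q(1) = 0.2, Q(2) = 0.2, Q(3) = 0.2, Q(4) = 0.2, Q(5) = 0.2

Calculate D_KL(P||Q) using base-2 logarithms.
0.4411 bits

D_KL(P||Q) = Σ P(x) log₂(P(x)/Q(x))

Computing term by term:
  P(1)·log₂(P(1)/Q(1)) = 0.0175·log₂(0.0175/0.2) = -0.06151
  P(2)·log₂(P(2)/Q(2)) = 0.1686·log₂(0.1686/0.2) = -0.04154
  P(3)·log₂(P(3)/Q(3)) = 0.1148·log₂(0.1148/0.2) = -0.09194
  P(4)·log₂(P(4)/Q(4)) = 0.4809·log₂(0.4809/0.2) = 0.60869
  P(5)·log₂(P(5)/Q(5)) = 0.2182·log₂(0.2182/0.2) = 0.02742

D_KL(P||Q) = -0.06151 - 0.04154 - 0.09194 + 0.60869 + 0.02742 = 0.44112 ≈ 0.4411 bits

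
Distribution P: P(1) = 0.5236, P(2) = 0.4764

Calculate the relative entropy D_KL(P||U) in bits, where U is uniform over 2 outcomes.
0.0016 bits

U(i) = 1/2 for all i

D_KL(P||U) = Σ P(x) log₂(P(x) / (1/2))
           = Σ P(x) log₂(P(x)) + log₂(2)
           = log₂(2) - H(P)

H(P) = -Σ P(x) log₂(P(x)):
  -P(1)·log₂(P(1)) = -(0.5236)·log₂(0.5236) = 0.48876
  -P(2)·log₂(P(2)) = -(0.4764)·log₂(0.4764) = 0.50963
H(P) = 0.48876 + 0.50963 = 0.99839 bits

log₂(2) = 1.00000 bits

D_KL(P||U) = 1.00000 - 0.99839 = 0.00161 ≈ 0.0016 bits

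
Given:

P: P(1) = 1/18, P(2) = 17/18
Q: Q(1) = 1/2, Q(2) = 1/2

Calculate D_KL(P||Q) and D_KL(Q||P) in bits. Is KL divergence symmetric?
D_KL(P||Q) = 0.6905 bits, D_KL(Q||P) = 1.1262 bits. No, KL divergence is not symmetric.

D_KL(P||Q) = Σ P(x) log₂(P(x)/Q(x))

Computing term by term:
  P(1)·log₂(P(1)/Q(1)) = (1/18)·log₂((1/18)/(1/2)) = -0.17611
  P(2)·log₂(P(2)/Q(2)) = (17/18)·log₂((17/18)/(1/2)) = 0.86656

D_KL(P||Q) = -0.17611 + 0.86656 = 0.69045 ≈ 0.6905 bits

D_KL(Q||P) = Σ Q(x) log₂(Q(x)/P(x))

Computing term by term:
  Q(1)·log₂(Q(1)/P(1)) = (1/2)·log₂((1/2)/(1/18)) = 1.58496
  Q(2)·log₂(Q(2)/P(2)) = (1/2)·log₂((1/2)/(17/18)) = -0.45877

D_KL(Q||P) = 1.58496 - 0.45877 = 1.12619 ≈ 1.1262 bits

These are NOT equal (difference: 0.4357 bits). KL divergence is asymmetric: D_KL(P||Q) ≠ D_KL(Q||P) in general.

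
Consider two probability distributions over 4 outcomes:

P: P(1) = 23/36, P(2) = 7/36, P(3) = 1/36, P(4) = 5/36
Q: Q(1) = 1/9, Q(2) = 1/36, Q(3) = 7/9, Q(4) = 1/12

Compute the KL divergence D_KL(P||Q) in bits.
2.1270 bits

D_KL(P||Q) = Σ P(x) log₂(P(x)/Q(x))

Computing term by term:
  P(1)·log₂(P(1)/Q(1)) = (23/36)·log₂((23/36)/(1/9)) = 1.61228
  P(2)·log₂(P(2)/Q(2)) = (7/36)·log₂((7/36)/(1/36)) = 0.54587
  P(3)·log₂(P(3)/Q(3)) = (1/36)·log₂((1/36)/(7/9)) = -0.13354
  P(4)·log₂(P(4)/Q(4)) = (5/36)·log₂((5/36)/(1/12)) = 0.10236

D_KL(P||Q) = 1.61228 + 0.54587 - 0.13354 + 0.10236 = 2.12697 ≈ 2.1270 bits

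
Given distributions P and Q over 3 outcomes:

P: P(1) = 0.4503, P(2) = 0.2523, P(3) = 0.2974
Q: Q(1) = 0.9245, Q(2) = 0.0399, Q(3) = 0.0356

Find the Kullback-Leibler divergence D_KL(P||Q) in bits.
1.1147 bits

D_KL(P||Q) = Σ P(x) log₂(P(x)/Q(x))

Computing term by term:
  P(1)·log₂(P(1)/Q(1)) = 0.4503·log₂(0.4503/0.9245) = -0.46732
  P(2)·log₂(P(2)/Q(2)) = 0.2523·log₂(0.2523/0.0399) = 0.67129
  P(3)·log₂(P(3)/Q(3)) = 0.2974·log₂(0.2974/0.0356) = 0.91077

D_KL(P||Q) = -0.46732 + 0.67129 + 0.91077 = 1.11474 ≈ 1.1147 bits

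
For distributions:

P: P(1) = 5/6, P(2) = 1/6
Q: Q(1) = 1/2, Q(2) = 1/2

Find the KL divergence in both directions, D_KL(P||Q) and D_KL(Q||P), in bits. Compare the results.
D_KL(P||Q) = 0.3500 bits, D_KL(Q||P) = 0.4240 bits. D_KL(Q||P) is larger than D_KL(P||Q) by 0.0740 bits; the two directions differ.

D_KL(P||Q) = Σ P(x) log₂(P(x)/Q(x))

Computing term by term:
  P(1)·log₂(P(1)/Q(1)) = (5/6)·log₂((5/6)/(1/2)) = 0.61414
  P(2)·log₂(P(2)/Q(2)) = (1/6)·log₂((1/6)/(1/2)) = -0.26416

D_KL(P||Q) = 0.61414 - 0.26416 = 0.34998 ≈ 0.3500 bits

D_KL(Q||P) = Σ Q(x) log₂(Q(x)/P(x))

Computing term by term:
  Q(1)·log₂(Q(1)/P(1)) = (1/2)·log₂((1/2)/(5/6)) = -0.36848
  Q(2)·log₂(Q(2)/P(2)) = (1/2)·log₂((1/2)/(1/6)) = 0.79248

D_KL(Q||P) = -0.36848 + 0.79248 = 0.42400 ≈ 0.4240 bits

These are NOT equal (difference: 0.0740 bits). KL divergence is asymmetric: D_KL(P||Q) ≠ D_KL(Q||P) in general.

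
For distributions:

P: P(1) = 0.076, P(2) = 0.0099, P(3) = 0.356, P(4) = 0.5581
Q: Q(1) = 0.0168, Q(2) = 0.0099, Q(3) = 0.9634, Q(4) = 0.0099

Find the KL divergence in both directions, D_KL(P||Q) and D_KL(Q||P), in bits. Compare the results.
D_KL(P||Q) = 2.9006 bits, D_KL(Q||P) = 1.2895 bits. D_KL(P||Q) is larger than D_KL(Q||P) by 1.6111 bits; the two directions differ.

D_KL(P||Q) = Σ P(x) log₂(P(x)/Q(x))

Computing term by term:
  P(1)·log₂(P(1)/Q(1)) = 0.076·log₂(0.076/0.0168) = 0.16549
  P(2)·log₂(P(2)/Q(2)) = 0.0099·log₂(0.0099/0.0099) = 0.00000
  P(3)·log₂(P(3)/Q(3)) = 0.356·log₂(0.356/0.9634) = -0.51131
  P(4)·log₂(P(4)/Q(4)) = 0.5581·log₂(0.5581/0.0099) = 3.24644

D_KL(P||Q) = 0.16549 + 0.00000 - 0.51131 + 3.24644 = 2.90062 ≈ 2.9006 bits

D_KL(Q||P) = Σ Q(x) log₂(Q(x)/P(x))

Computing term by term:
  Q(1)·log₂(Q(1)/P(1)) = 0.0168·log₂(0.0168/0.076) = -0.03658
  Q(2)·log₂(Q(2)/P(2)) = 0.0099·log₂(0.0099/0.0099) = 0.00000
  Q(3)·log₂(Q(3)/P(3)) = 0.9634·log₂(0.9634/0.356) = 1.38369
  Q(4)·log₂(Q(4)/P(4)) = 0.0099·log₂(0.0099/0.5581) = -0.05759

D_KL(Q||P) = -0.03658 + 0.00000 + 1.38369 - 0.05759 = 1.28952 ≈ 1.2895 bits

These are NOT equal (difference: 1.6111 bits). KL divergence is asymmetric: D_KL(P||Q) ≠ D_KL(Q||P) in general.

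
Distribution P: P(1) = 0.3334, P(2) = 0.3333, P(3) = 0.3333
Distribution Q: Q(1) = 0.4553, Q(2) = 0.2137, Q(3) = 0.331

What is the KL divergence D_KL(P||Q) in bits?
0.0672 bits

D_KL(P||Q) = Σ P(x) log₂(P(x)/Q(x))

Computing term by term:
  P(1)·log₂(P(1)/Q(1)) = 0.3334·log₂(0.3334/0.4553) = -0.14988
  P(2)·log₂(P(2)/Q(2)) = 0.3333·log₂(0.3333/0.2137) = 0.21372
  P(3)·log₂(P(3)/Q(3)) = 0.3333·log₂(0.3333/0.331) = 0.00333

D_KL(P||Q) = -0.14988 + 0.21372 + 0.00333 = 0.06717 ≈ 0.0672 bits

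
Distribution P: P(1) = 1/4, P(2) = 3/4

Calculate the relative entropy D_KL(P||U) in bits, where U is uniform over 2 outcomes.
0.1887 bits

U(i) = 1/2 for all i

D_KL(P||U) = Σ P(x) log₂(P(x) / (1/2))
           = Σ P(x) log₂(P(x)) + log₂(2)
           = log₂(2) - H(P)

H(P) = -Σ P(x) log₂(P(x)):
  -P(1)·log₂(P(1)) = -(1/4)·log₂(1/4) = 0.50000
  -P(2)·log₂(P(2)) = -(3/4)·log₂(3/4) = 0.31128
H(P) = 0.50000 + 0.31128 = 0.81128 bits

log₂(2) = 1.00000 bits

D_KL(P||U) = 1.00000 - 0.81128 = 0.18872 ≈ 0.1887 bits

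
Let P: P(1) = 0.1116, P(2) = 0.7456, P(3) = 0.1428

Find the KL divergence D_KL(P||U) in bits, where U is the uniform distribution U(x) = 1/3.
0.5152 bits

U(i) = 1/3 for all i

D_KL(P||U) = Σ P(x) log₂(P(x) / (1/3))
           = Σ P(x) log₂(P(x)) + log₂(3)
           = log₂(3) - H(P)

H(P) = -Σ P(x) log₂(P(x)):
  -P(1)·log₂(P(1)) = -(0.1116)·log₂(0.1116) = 0.35306
  -P(2)·log₂(P(2)) = -(0.7456)·log₂(0.7456) = 0.31578
  -P(3)·log₂(P(3)) = -(0.1428)·log₂(0.1428) = 0.40097
H(P) = 0.35306 + 0.31578 + 0.40097 = 1.06981 bits

log₂(3) = 1.58496 bits

D_KL(P||U) = 1.58496 - 1.06981 = 0.51515 ≈ 0.5152 bits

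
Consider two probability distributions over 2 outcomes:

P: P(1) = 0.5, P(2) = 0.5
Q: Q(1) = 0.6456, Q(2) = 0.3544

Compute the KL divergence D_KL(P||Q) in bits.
0.0639 bits

D_KL(P||Q) = Σ P(x) log₂(P(x)/Q(x))

Computing term by term:
  P(1)·log₂(P(1)/Q(1)) = 0.5·log₂(0.5/0.6456) = -0.18436
  P(2)·log₂(P(2)/Q(2)) = 0.5·log₂(0.5/0.3544) = 0.24827

D_KL(P||Q) = -0.18436 + 0.24827 = 0.06391 ≈ 0.0639 bits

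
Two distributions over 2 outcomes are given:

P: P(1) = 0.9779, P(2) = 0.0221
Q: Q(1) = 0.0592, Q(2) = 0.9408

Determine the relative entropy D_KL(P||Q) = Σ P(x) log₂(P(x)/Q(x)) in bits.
3.8370 bits

D_KL(P||Q) = Σ P(x) log₂(P(x)/Q(x))

Computing term by term:
  P(1)·log₂(P(1)/Q(1)) = 0.9779·log₂(0.9779/0.0592) = 3.95660
  P(2)·log₂(P(2)/Q(2)) = 0.0221·log₂(0.0221/0.9408) = -0.11960

D_KL(P||Q) = 3.95660 - 0.11960 = 3.83700 ≈ 3.8370 bits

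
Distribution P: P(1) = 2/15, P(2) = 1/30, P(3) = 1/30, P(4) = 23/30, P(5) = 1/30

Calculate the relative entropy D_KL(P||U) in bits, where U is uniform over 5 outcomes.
1.1498 bits

U(i) = 1/5 for all i

D_KL(P||U) = Σ P(x) log₂(P(x) / (1/5))
           = Σ P(x) log₂(P(x)) + log₂(5)
           = log₂(5) - H(P)

H(P) = -Σ P(x) log₂(P(x)):
  -P(1)·log₂(P(1)) = -(2/15)·log₂(2/15) = 0.38759
  -P(2)·log₂(P(2)) = -(1/30)·log₂(1/30) = 0.16356
  -P(3)·log₂(P(3)) = -(1/30)·log₂(1/30) = 0.16356
  -P(4)·log₂(P(4)) = -(23/30)·log₂(23/30) = 0.29389
  -P(5)·log₂(P(5)) = -(1/30)·log₂(1/30) = 0.16356
H(P) = 0.38759 + 0.16356 + 0.16356 + 0.29389 + 0.16356 = 1.17216 bits

log₂(5) = 2.32193 bits

D_KL(P||U) = 2.32193 - 1.17216 = 1.14977 ≈ 1.1498 bits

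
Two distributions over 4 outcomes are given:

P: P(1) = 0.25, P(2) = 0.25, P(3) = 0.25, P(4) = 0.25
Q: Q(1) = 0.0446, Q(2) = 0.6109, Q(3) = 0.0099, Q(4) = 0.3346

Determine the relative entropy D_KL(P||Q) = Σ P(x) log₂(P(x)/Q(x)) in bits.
1.3589 bits

D_KL(P||Q) = Σ P(x) log₂(P(x)/Q(x))

Computing term by term:
  P(1)·log₂(P(1)/Q(1)) = 0.25·log₂(0.25/0.0446) = 0.62170
  P(2)·log₂(P(2)/Q(2)) = 0.25·log₂(0.25/0.6109) = -0.32225
  P(3)·log₂(P(3)/Q(3)) = 0.25·log₂(0.25/0.0099) = 1.16459
  P(4)·log₂(P(4)/Q(4)) = 0.25·log₂(0.25/0.3346) = -0.10513

D_KL(P||Q) = 0.62170 - 0.32225 + 1.16459 - 0.10513 = 1.35891 ≈ 1.3589 bits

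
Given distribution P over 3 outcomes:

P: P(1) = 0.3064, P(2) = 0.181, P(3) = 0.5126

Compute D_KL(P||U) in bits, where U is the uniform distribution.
0.1216 bits

U(i) = 1/3 for all i

D_KL(P||U) = Σ P(x) log₂(P(x) / (1/3))
           = Σ P(x) log₂(P(x)) + log₂(3)
           = log₂(3) - H(P)

H(P) = -Σ P(x) log₂(P(x)):
  -P(1)·log₂(P(1)) = -(0.3064)·log₂(0.3064) = 0.52288
  -P(2)·log₂(P(2)) = -(0.181)·log₂(0.181) = 0.44633
  -P(3)·log₂(P(3)) = -(0.5126)·log₂(0.5126) = 0.49419
H(P) = 0.52288 + 0.44633 + 0.49419 = 1.46340 bits

log₂(3) = 1.58496 bits

D_KL(P||U) = 1.58496 - 1.46340 = 0.12156 ≈ 0.1216 bits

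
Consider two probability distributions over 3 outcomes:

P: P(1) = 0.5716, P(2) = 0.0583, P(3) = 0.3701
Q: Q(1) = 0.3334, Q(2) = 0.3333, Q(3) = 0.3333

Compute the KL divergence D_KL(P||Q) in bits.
0.3538 bits

D_KL(P||Q) = Σ P(x) log₂(P(x)/Q(x))

Computing term by term:
  P(1)·log₂(P(1)/Q(1)) = 0.5716·log₂(0.5716/0.3334) = 0.44456
  P(2)·log₂(P(2)/Q(2)) = 0.0583·log₂(0.0583/0.3333) = -0.14664
  P(3)·log₂(P(3)/Q(3)) = 0.3701·log₂(0.3701/0.3333) = 0.05592

D_KL(P||Q) = 0.44456 - 0.14664 + 0.05592 = 0.35384 ≈ 0.3538 bits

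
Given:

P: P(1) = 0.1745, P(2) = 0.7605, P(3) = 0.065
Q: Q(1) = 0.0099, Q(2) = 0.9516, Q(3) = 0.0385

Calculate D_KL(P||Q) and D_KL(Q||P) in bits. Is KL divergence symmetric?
D_KL(P||Q) = 0.5255 bits, D_KL(Q||P) = 0.2377 bits. No, KL divergence is not symmetric.

D_KL(P||Q) = Σ P(x) log₂(P(x)/Q(x))

Computing term by term:
  P(1)·log₂(P(1)/Q(1)) = 0.1745·log₂(0.1745/0.0099) = 0.72237
  P(2)·log₂(P(2)/Q(2)) = 0.7605·log₂(0.7605/0.9516) = -0.24595
  P(3)·log₂(P(3)/Q(3)) = 0.065·log₂(0.065/0.0385) = 0.04911

D_KL(P||Q) = 0.72237 - 0.24595 + 0.04911 = 0.52553 ≈ 0.5255 bits

D_KL(Q||P) = Σ Q(x) log₂(Q(x)/P(x))

Computing term by term:
  Q(1)·log₂(Q(1)/P(1)) = 0.0099·log₂(0.0099/0.1745) = -0.04098
  Q(2)·log₂(Q(2)/P(2)) = 0.9516·log₂(0.9516/0.7605) = 0.30775
  Q(3)·log₂(Q(3)/P(3)) = 0.0385·log₂(0.0385/0.065) = -0.02909

D_KL(Q||P) = -0.04098 + 0.30775 - 0.02909 = 0.23768 ≈ 0.2377 bits

These are NOT equal (difference: 0.2878 bits). KL divergence is asymmetric: D_KL(P||Q) ≠ D_KL(Q||P) in general.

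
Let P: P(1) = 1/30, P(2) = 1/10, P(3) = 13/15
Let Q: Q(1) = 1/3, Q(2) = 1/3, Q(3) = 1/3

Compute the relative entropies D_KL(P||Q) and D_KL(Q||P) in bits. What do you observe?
D_KL(P||Q) = 0.9103 bits, D_KL(Q||P) = 1.2268 bits. The two directions give different values (D_KL(Q||P) exceeds D_KL(P||Q) by 0.3165 bits): KL divergence is asymmetric.

D_KL(P||Q) = Σ P(x) log₂(P(x)/Q(x))

Computing term by term:
  P(1)·log₂(P(1)/Q(1)) = (1/30)·log₂((1/30)/(1/3)) = -0.11073
  P(2)·log₂(P(2)/Q(2)) = (1/10)·log₂((1/10)/(1/3)) = -0.17370
  P(3)·log₂(P(3)/Q(3)) = (13/15)·log₂((13/15)/(1/3)) = 1.19471

D_KL(P||Q) = -0.11073 - 0.17370 + 1.19471 = 0.91028 ≈ 0.9103 bits

D_KL(Q||P) = Σ Q(x) log₂(Q(x)/P(x))

Computing term by term:
  Q(1)·log₂(Q(1)/P(1)) = (1/3)·log₂((1/3)/(1/30)) = 1.10731
  Q(2)·log₂(Q(2)/P(2)) = (1/3)·log₂((1/3)/(1/10)) = 0.57899
  Q(3)·log₂(Q(3)/P(3)) = (1/3)·log₂((1/3)/(13/15)) = -0.45950

D_KL(Q||P) = 1.10731 + 0.57899 - 0.45950 = 1.22680 ≈ 1.2268 bits

These are NOT equal (difference: 0.3165 bits). KL divergence is asymmetric: D_KL(P||Q) ≠ D_KL(Q||P) in general.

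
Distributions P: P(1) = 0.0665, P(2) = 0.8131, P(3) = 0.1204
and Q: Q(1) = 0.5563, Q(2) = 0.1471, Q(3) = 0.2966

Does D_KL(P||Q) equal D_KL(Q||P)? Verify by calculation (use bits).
D_KL(P||Q) = 1.6452 bits, D_KL(Q||P) = 1.7277 bits. No — D_KL(P||Q) ≠ D_KL(Q||P) for this pair.

D_KL(P||Q) = Σ P(x) log₂(P(x)/Q(x))

Computing term by term:
  P(1)·log₂(P(1)/Q(1)) = 0.0665·log₂(0.0665/0.5563) = -0.20379
  P(2)·log₂(P(2)/Q(2)) = 0.8131·log₂(0.8131/0.1471) = 2.00562
  P(3)·log₂(P(3)/Q(3)) = 0.1204·log₂(0.1204/0.2966) = -0.15660

D_KL(P||Q) = -0.20379 + 2.00562 - 0.15660 = 1.64523 ≈ 1.6452 bits

D_KL(Q||P) = Σ Q(x) log₂(Q(x)/P(x))

Computing term by term:
  Q(1)·log₂(Q(1)/P(1)) = 0.5563·log₂(0.5563/0.0665) = 1.70475
  Q(2)·log₂(Q(2)/P(2)) = 0.1471·log₂(0.1471/0.8131) = -0.36284
  Q(3)·log₂(Q(3)/P(3)) = 0.2966·log₂(0.2966/0.1204) = 0.38578

D_KL(Q||P) = 1.70475 - 0.36284 + 0.38578 = 1.72769 ≈ 1.7277 bits

These are NOT equal (difference: 0.0825 bits). KL divergence is asymmetric: D_KL(P||Q) ≠ D_KL(Q||P) in general.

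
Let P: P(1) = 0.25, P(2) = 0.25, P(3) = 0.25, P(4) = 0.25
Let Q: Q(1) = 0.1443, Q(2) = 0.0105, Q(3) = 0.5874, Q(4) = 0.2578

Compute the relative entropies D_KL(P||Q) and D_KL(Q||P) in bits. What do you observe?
D_KL(P||Q) = 1.0224 bits, D_KL(Q||P) = 0.5729 bits. The two directions give different values (D_KL(P||Q) exceeds D_KL(Q||P) by 0.4495 bits): KL divergence is asymmetric.

D_KL(P||Q) = Σ P(x) log₂(P(x)/Q(x))

Computing term by term:
  P(1)·log₂(P(1)/Q(1)) = 0.25·log₂(0.25/0.1443) = 0.19821
  P(2)·log₂(P(2)/Q(2)) = 0.25·log₂(0.25/0.0105) = 1.14337
  P(3)·log₂(P(3)/Q(3)) = 0.25·log₂(0.25/0.5874) = -0.30810
  P(4)·log₂(P(4)/Q(4)) = 0.25·log₂(0.25/0.2578) = -0.01108

D_KL(P||Q) = 0.19821 + 1.14337 - 0.30810 - 0.01108 = 1.02240 ≈ 1.0224 bits

D_KL(Q||P) = Σ Q(x) log₂(Q(x)/P(x))

Computing term by term:
  Q(1)·log₂(Q(1)/P(1)) = 0.1443·log₂(0.1443/0.25) = -0.11441
  Q(2)·log₂(Q(2)/P(2)) = 0.0105·log₂(0.0105/0.25) = -0.04802
  Q(3)·log₂(Q(3)/P(3)) = 0.5874·log₂(0.5874/0.25) = 0.72392
  Q(4)·log₂(Q(4)/P(4)) = 0.2578·log₂(0.2578/0.25) = 0.01143

D_KL(Q||P) = -0.11441 - 0.04802 + 0.72392 + 0.01143 = 0.57292 ≈ 0.5729 bits

These are NOT equal (difference: 0.4495 bits). KL divergence is asymmetric: D_KL(P||Q) ≠ D_KL(Q||P) in general.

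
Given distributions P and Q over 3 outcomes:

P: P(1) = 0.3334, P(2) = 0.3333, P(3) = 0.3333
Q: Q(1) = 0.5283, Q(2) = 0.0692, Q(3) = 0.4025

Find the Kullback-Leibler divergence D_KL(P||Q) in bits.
0.4438 bits

D_KL(P||Q) = Σ P(x) log₂(P(x)/Q(x))

Computing term by term:
  P(1)·log₂(P(1)/Q(1)) = 0.3334·log₂(0.3334/0.5283) = -0.22141
  P(2)·log₂(P(2)/Q(2)) = 0.3333·log₂(0.3333/0.0692) = 0.75592
  P(3)·log₂(P(3)/Q(3)) = 0.3333·log₂(0.3333/0.4025) = -0.09071

D_KL(P||Q) = -0.22141 + 0.75592 - 0.09071 = 0.44380 ≈ 0.4438 bits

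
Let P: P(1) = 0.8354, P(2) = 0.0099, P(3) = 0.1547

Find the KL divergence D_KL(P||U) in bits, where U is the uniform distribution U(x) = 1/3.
0.8858 bits

U(i) = 1/3 for all i

D_KL(P||U) = Σ P(x) log₂(P(x) / (1/3))
           = Σ P(x) log₂(P(x)) + log₂(3)
           = log₂(3) - H(P)

H(P) = -Σ P(x) log₂(P(x)):
  -P(1)·log₂(P(1)) = -(0.8354)·log₂(0.8354) = 0.21675
  -P(2)·log₂(P(2)) = -(0.0099)·log₂(0.0099) = 0.06592
  -P(3)·log₂(P(3)) = -(0.1547)·log₂(0.1547) = 0.41652
H(P) = 0.21675 + 0.06592 + 0.41652 = 0.69919 bits

log₂(3) = 1.58496 bits

D_KL(P||U) = 1.58496 - 0.69919 = 0.88577 ≈ 0.8858 bits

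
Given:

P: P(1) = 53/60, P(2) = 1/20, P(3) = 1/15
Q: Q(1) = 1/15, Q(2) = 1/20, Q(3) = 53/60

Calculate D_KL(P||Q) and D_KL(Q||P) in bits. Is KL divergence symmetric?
D_KL(P||Q) = 3.0445 bits, D_KL(Q||P) = 3.0445 bits. The two values coincide for this particular pair, but no — KL divergence is not symmetric in general.

D_KL(P||Q) = Σ P(x) log₂(P(x)/Q(x))

Computing term by term:
  P(1)·log₂(P(1)/Q(1)) = (53/60)·log₂((53/60)/(1/15)) = 3.29300
  P(2)·log₂(P(2)/Q(2)) = (1/20)·log₂((1/20)/(1/20)) = 0.00000
  P(3)·log₂(P(3)/Q(3)) = (1/15)·log₂((1/15)/(53/60)) = -0.24853

D_KL(P||Q) = 3.29300 + 0.00000 - 0.24853 = 3.04447 ≈ 3.0445 bits

D_KL(Q||P) = Σ Q(x) log₂(Q(x)/P(x))

Computing term by term:
  Q(1)·log₂(Q(1)/P(1)) = (1/15)·log₂((1/15)/(53/60)) = -0.24853
  Q(2)·log₂(Q(2)/P(2)) = (1/20)·log₂((1/20)/(1/20)) = 0.00000
  Q(3)·log₂(Q(3)/P(3)) = (53/60)·log₂((53/60)/(1/15)) = 3.29300

D_KL(Q||P) = -0.24853 + 0.00000 + 3.29300 = 3.04447 ≈ 3.0445 bits

These ARE equal here. Q is P with outcomes relabeled (Q(1) = P(3), Q(3) = P(1)) by a relabeling that is its own inverse, so the two sums contain exactly the same terms in a different order. This is a special case — KL divergence is not symmetric in general: D_KL(P||Q) ≠ D_KL(Q||P) for most P, Q.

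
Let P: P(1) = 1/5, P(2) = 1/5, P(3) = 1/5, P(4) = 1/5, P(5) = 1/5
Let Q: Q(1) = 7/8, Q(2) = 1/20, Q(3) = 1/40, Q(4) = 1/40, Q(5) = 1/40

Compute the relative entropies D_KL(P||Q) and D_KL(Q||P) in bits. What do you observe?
D_KL(P||Q) = 1.7741 bits, D_KL(Q||P) = 1.5381 bits. The two directions give different values (D_KL(P||Q) exceeds D_KL(Q||P) by 0.2360 bits): KL divergence is asymmetric.

D_KL(P||Q) = Σ P(x) log₂(P(x)/Q(x))

Computing term by term:
  P(1)·log₂(P(1)/Q(1)) = (1/5)·log₂((1/5)/(7/8)) = -0.42586
  P(2)·log₂(P(2)/Q(2)) = (1/5)·log₂((1/5)/(1/20)) = 0.40000
  P(3)·log₂(P(3)/Q(3)) = (1/5)·log₂((1/5)/(1/40)) = 0.60000
  P(4)·log₂(P(4)/Q(4)) = (1/5)·log₂((1/5)/(1/40)) = 0.60000
  P(5)·log₂(P(5)/Q(5)) = (1/5)·log₂((1/5)/(1/40)) = 0.60000

D_KL(P||Q) = -0.42586 + 0.40000 + 0.60000 + 0.60000 + 0.60000 = 1.77414 ≈ 1.7741 bits

D_KL(Q||P) = Σ Q(x) log₂(Q(x)/P(x))

Computing term by term:
  Q(1)·log₂(Q(1)/P(1)) = (7/8)·log₂((7/8)/(1/5)) = 1.86312
  Q(2)·log₂(Q(2)/P(2)) = (1/20)·log₂((1/20)/(1/5)) = -0.10000
  Q(3)·log₂(Q(3)/P(3)) = (1/40)·log₂((1/40)/(1/5)) = -0.07500
  Q(4)·log₂(Q(4)/P(4)) = (1/40)·log₂((1/40)/(1/5)) = -0.07500
  Q(5)·log₂(Q(5)/P(5)) = (1/40)·log₂((1/40)/(1/5)) = -0.07500

D_KL(Q||P) = 1.86312 - 0.10000 - 0.07500 - 0.07500 - 0.07500 = 1.53812 ≈ 1.5381 bits

These are NOT equal (difference: 0.2360 bits). KL divergence is asymmetric: D_KL(P||Q) ≠ D_KL(Q||P) in general.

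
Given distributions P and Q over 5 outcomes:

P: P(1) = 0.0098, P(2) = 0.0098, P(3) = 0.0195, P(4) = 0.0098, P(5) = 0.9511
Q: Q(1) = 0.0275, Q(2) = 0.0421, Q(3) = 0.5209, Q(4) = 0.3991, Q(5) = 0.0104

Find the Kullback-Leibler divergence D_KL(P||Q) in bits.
6.0163 bits

D_KL(P||Q) = Σ P(x) log₂(P(x)/Q(x))

Computing term by term:
  P(1)·log₂(P(1)/Q(1)) = 0.0098·log₂(0.0098/0.0275) = -0.01459
  P(2)·log₂(P(2)/Q(2)) = 0.0098·log₂(0.0098/0.0421) = -0.02061
  P(3)·log₂(P(3)/Q(3)) = 0.0195·log₂(0.0195/0.5209) = -0.09242
  P(4)·log₂(P(4)/Q(4)) = 0.0098·log₂(0.0098/0.3991) = -0.05241
  P(5)·log₂(P(5)/Q(5)) = 0.9511·log₂(0.9511/0.0104) = 6.19636

D_KL(P||Q) = -0.01459 - 0.02061 - 0.09242 - 0.05241 + 6.19636 = 6.01633 ≈ 6.0163 bits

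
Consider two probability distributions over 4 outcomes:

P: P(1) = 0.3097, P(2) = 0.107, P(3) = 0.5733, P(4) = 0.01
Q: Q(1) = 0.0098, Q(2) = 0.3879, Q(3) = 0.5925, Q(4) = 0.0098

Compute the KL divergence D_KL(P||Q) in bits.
1.3171 bits

D_KL(P||Q) = Σ P(x) log₂(P(x)/Q(x))

Computing term by term:
  P(1)·log₂(P(1)/Q(1)) = 0.3097·log₂(0.3097/0.0098) = 1.54291
  P(2)·log₂(P(2)/Q(2)) = 0.107·log₂(0.107/0.3879) = -0.19881
  P(3)·log₂(P(3)/Q(3)) = 0.5733·log₂(0.5733/0.5925) = -0.02725
  P(4)·log₂(P(4)/Q(4)) = 0.01·log₂(0.01/0.0098) = 0.00029

D_KL(P||Q) = 1.54291 - 0.19881 - 0.02725 + 0.00029 = 1.31714 ≈ 1.3171 bits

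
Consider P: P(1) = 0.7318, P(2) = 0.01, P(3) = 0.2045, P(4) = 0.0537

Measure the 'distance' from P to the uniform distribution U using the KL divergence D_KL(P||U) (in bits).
0.9091 bits

U(i) = 1/4 for all i

D_KL(P||U) = Σ P(x) log₂(P(x) / (1/4))
           = Σ P(x) log₂(P(x)) + log₂(4)
           = log₂(4) - H(P)

H(P) = -Σ P(x) log₂(P(x)):
  -P(1)·log₂(P(1)) = -(0.7318)·log₂(0.7318) = 0.32966
  -P(2)·log₂(P(2)) = -(0.01)·log₂(0.01) = 0.06644
  -P(3)·log₂(P(3)) = -(0.2045)·log₂(0.2045) = 0.46827
  -P(4)·log₂(P(4)) = -(0.0537)·log₂(0.0537) = 0.22656
H(P) = 0.32966 + 0.06644 + 0.46827 + 0.22656 = 1.09093 bits

log₂(4) = 2.00000 bits

D_KL(P||U) = 2.00000 - 1.09093 = 0.90907 ≈ 0.9091 bits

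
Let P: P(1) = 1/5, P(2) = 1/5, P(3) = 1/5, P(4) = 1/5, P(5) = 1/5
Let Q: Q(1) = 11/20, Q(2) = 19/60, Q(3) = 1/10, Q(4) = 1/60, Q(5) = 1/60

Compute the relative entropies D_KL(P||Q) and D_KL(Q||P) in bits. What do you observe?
D_KL(P||Q) = 1.2095 bits, D_KL(Q||P) = 0.7931 bits. The two directions give different values (D_KL(P||Q) exceeds D_KL(Q||P) by 0.4164 bits): KL divergence is asymmetric.

D_KL(P||Q) = Σ P(x) log₂(P(x)/Q(x))

Computing term by term:
  P(1)·log₂(P(1)/Q(1)) = (1/5)·log₂((1/5)/(11/20)) = -0.29189
  P(2)·log₂(P(2)/Q(2)) = (1/5)·log₂((1/5)/(19/60)) = -0.13259
  P(3)·log₂(P(3)/Q(3)) = (1/5)·log₂((1/5)/(1/10)) = 0.20000
  P(4)·log₂(P(4)/Q(4)) = (1/5)·log₂((1/5)/(1/60)) = 0.71699
  P(5)·log₂(P(5)/Q(5)) = (1/5)·log₂((1/5)/(1/60)) = 0.71699

D_KL(P||Q) = -0.29189 - 0.13259 + 0.20000 + 0.71699 + 0.71699 = 1.20950 ≈ 1.2095 bits

D_KL(Q||P) = Σ Q(x) log₂(Q(x)/P(x))

Computing term by term:
  Q(1)·log₂(Q(1)/P(1)) = (11/20)·log₂((11/20)/(1/5)) = 0.80269
  Q(2)·log₂(Q(2)/P(2)) = (19/60)·log₂((19/60)/(1/5)) = 0.20994
  Q(3)·log₂(Q(3)/P(3)) = (1/10)·log₂((1/10)/(1/5)) = -0.10000
  Q(4)·log₂(Q(4)/P(4)) = (1/60)·log₂((1/60)/(1/5)) = -0.05975
  Q(5)·log₂(Q(5)/P(5)) = (1/60)·log₂((1/60)/(1/5)) = -0.05975

D_KL(Q||P) = 0.80269 + 0.20994 - 0.10000 - 0.05975 - 0.05975 = 0.79313 ≈ 0.7931 bits

These are NOT equal (difference: 0.4164 bits). KL divergence is asymmetric: D_KL(P||Q) ≠ D_KL(Q||P) in general.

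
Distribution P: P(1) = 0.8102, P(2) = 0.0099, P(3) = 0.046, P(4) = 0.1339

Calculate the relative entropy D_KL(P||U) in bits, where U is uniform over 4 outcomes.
1.0953 bits

U(i) = 1/4 for all i

D_KL(P||U) = Σ P(x) log₂(P(x) / (1/4))
           = Σ P(x) log₂(P(x)) + log₂(4)
           = log₂(4) - H(P)

H(P) = -Σ P(x) log₂(P(x)):
  -P(1)·log₂(P(1)) = -(0.8102)·log₂(0.8102) = 0.24602
  -P(2)·log₂(P(2)) = -(0.0099)·log₂(0.0099) = 0.06592
  -P(3)·log₂(P(3)) = -(0.046)·log₂(0.046) = 0.20434
  -P(4)·log₂(P(4)) = -(0.1339)·log₂(0.1339) = 0.38841
H(P) = 0.24602 + 0.06592 + 0.20434 + 0.38841 = 0.90469 bits

log₂(4) = 2.00000 bits

D_KL(P||U) = 2.00000 - 0.90469 = 1.09531 ≈ 1.0953 bits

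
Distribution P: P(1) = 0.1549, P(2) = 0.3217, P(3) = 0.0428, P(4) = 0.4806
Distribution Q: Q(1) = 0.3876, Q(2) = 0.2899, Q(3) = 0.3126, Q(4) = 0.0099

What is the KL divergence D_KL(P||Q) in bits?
2.4125 bits

D_KL(P||Q) = Σ P(x) log₂(P(x)/Q(x))

Computing term by term:
  P(1)·log₂(P(1)/Q(1)) = 0.1549·log₂(0.1549/0.3876) = -0.20497
  P(2)·log₂(P(2)/Q(2)) = 0.3217·log₂(0.3217/0.2899) = 0.04831
  P(3)·log₂(P(3)/Q(3)) = 0.0428·log₂(0.0428/0.3126) = -0.12278
  P(4)·log₂(P(4)/Q(4)) = 0.4806·log₂(0.4806/0.0099) = 2.69197

D_KL(P||Q) = -0.20497 + 0.04831 - 0.12278 + 2.69197 = 2.41253 ≈ 2.4125 bits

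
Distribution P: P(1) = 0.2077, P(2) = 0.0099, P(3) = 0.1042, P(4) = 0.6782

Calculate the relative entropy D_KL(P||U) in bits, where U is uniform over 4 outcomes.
0.7432 bits

U(i) = 1/4 for all i

D_KL(P||U) = Σ P(x) log₂(P(x) / (1/4))
           = Σ P(x) log₂(P(x)) + log₂(4)
           = log₂(4) - H(P)

H(P) = -Σ P(x) log₂(P(x)):
  -P(1)·log₂(P(1)) = -(0.2077)·log₂(0.2077) = 0.47094
  -P(2)·log₂(P(2)) = -(0.0099)·log₂(0.0099) = 0.06592
  -P(3)·log₂(P(3)) = -(0.1042)·log₂(0.1042) = 0.33996
  -P(4)·log₂(P(4)) = -(0.6782)·log₂(0.6782) = 0.37994
H(P) = 0.47094 + 0.06592 + 0.33996 + 0.37994 = 1.25676 bits

log₂(4) = 2.00000 bits

D_KL(P||U) = 2.00000 - 1.25676 = 0.74324 ≈ 0.7432 bits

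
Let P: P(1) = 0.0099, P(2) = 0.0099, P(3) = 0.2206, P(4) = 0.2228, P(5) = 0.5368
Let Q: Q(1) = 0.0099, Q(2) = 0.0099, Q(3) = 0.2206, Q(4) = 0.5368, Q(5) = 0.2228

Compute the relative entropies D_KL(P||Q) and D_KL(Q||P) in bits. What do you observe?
D_KL(P||Q) = 0.3984 bits, D_KL(Q||P) = 0.3984 bits. The two directions give the same value here, because Q is a self-inverse relabeling of P; in general KL divergence is asymmetric.

D_KL(P||Q) = Σ P(x) log₂(P(x)/Q(x))

Computing term by term:
  P(1)·log₂(P(1)/Q(1)) = 0.0099·log₂(0.0099/0.0099) = 0.00000
  P(2)·log₂(P(2)/Q(2)) = 0.0099·log₂(0.0099/0.0099) = 0.00000
  P(3)·log₂(P(3)/Q(3)) = 0.2206·log₂(0.2206/0.2206) = 0.00000
  P(4)·log₂(P(4)/Q(4)) = 0.2228·log₂(0.2228/0.5368) = -0.28265
  P(5)·log₂(P(5)/Q(5)) = 0.5368·log₂(0.5368/0.2228) = 0.68100

D_KL(P||Q) = 0.00000 + 0.00000 + 0.00000 - 0.28265 + 0.68100 = 0.39835 ≈ 0.3984 bits

D_KL(Q||P) = Σ Q(x) log₂(Q(x)/P(x))

Computing term by term:
  Q(1)·log₂(Q(1)/P(1)) = 0.0099·log₂(0.0099/0.0099) = 0.00000
  Q(2)·log₂(Q(2)/P(2)) = 0.0099·log₂(0.0099/0.0099) = 0.00000
  Q(3)·log₂(Q(3)/P(3)) = 0.2206·log₂(0.2206/0.2206) = 0.00000
  Q(4)·log₂(Q(4)/P(4)) = 0.5368·log₂(0.5368/0.2228) = 0.68100
  Q(5)·log₂(Q(5)/P(5)) = 0.2228·log₂(0.2228/0.5368) = -0.28265

D_KL(Q||P) = 0.00000 + 0.00000 + 0.00000 + 0.68100 - 0.28265 = 0.39835 ≈ 0.3984 bits

These ARE equal here. Q is P with outcomes relabeled (Q(1) = P(2), Q(2) = P(1), Q(4) = P(5), Q(5) = P(4)) by a relabeling that is its own inverse, so the two sums contain exactly the same terms in a different order. This is a special case — KL divergence is not symmetric in general: D_KL(P||Q) ≠ D_KL(Q||P) for most P, Q.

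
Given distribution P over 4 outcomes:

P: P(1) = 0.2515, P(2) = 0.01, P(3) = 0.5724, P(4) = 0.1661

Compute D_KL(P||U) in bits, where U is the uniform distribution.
0.5418 bits

U(i) = 1/4 for all i

D_KL(P||U) = Σ P(x) log₂(P(x) / (1/4))
           = Σ P(x) log₂(P(x)) + log₂(4)
           = log₂(4) - H(P)

H(P) = -Σ P(x) log₂(P(x)):
  -P(1)·log₂(P(1)) = -(0.2515)·log₂(0.2515) = 0.50083
  -P(2)·log₂(P(2)) = -(0.01)·log₂(0.01) = 0.06644
  -P(3)·log₂(P(3)) = -(0.5724)·log₂(0.5724) = 0.46073
  -P(4)·log₂(P(4)) = -(0.1661)·log₂(0.1661) = 0.43018
H(P) = 0.50083 + 0.06644 + 0.46073 + 0.43018 = 1.45818 bits

log₂(4) = 2.00000 bits

D_KL(P||U) = 2.00000 - 1.45818 = 0.54182 ≈ 0.5418 bits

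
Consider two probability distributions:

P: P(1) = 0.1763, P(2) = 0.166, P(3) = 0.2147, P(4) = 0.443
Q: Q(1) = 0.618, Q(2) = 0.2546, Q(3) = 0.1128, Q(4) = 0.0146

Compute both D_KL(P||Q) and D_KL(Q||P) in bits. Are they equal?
D_KL(P||Q) = 1.9589 bits, D_KL(Q||P) = 1.0988 bits. No, they are not equal.

D_KL(P||Q) = Σ P(x) log₂(P(x)/Q(x))

Computing term by term:
  P(1)·log₂(P(1)/Q(1)) = 0.1763·log₂(0.1763/0.618) = -0.31903
  P(2)·log₂(P(2)/Q(2)) = 0.166·log₂(0.166/0.2546) = -0.10243
  P(3)·log₂(P(3)/Q(3)) = 0.2147·log₂(0.2147/0.1128) = 0.19936
  P(4)·log₂(P(4)/Q(4)) = 0.443·log₂(0.443/0.0146) = 2.18101

D_KL(P||Q) = -0.31903 - 0.10243 + 0.19936 + 2.18101 = 1.95891 ≈ 1.9589 bits

D_KL(Q||P) = Σ Q(x) log₂(Q(x)/P(x))

Computing term by term:
  Q(1)·log₂(Q(1)/P(1)) = 0.618·log₂(0.618/0.1763) = 1.11832
  Q(2)·log₂(Q(2)/P(2)) = 0.2546·log₂(0.2546/0.166) = 0.15710
  Q(3)·log₂(Q(3)/P(3)) = 0.1128·log₂(0.1128/0.2147) = -0.10474
  Q(4)·log₂(Q(4)/P(4)) = 0.0146·log₂(0.0146/0.443) = -0.07188

D_KL(Q||P) = 1.11832 + 0.15710 - 0.10474 - 0.07188 = 1.09880 ≈ 1.0988 bits

These are NOT equal (difference: 0.8601 bits). KL divergence is asymmetric: D_KL(P||Q) ≠ D_KL(Q||P) in general.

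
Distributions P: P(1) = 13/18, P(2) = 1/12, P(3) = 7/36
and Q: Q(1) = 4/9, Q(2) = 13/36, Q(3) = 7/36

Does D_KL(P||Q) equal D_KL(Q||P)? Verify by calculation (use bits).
D_KL(P||Q) = 0.3296 bits, D_KL(Q||P) = 0.4526 bits. No — D_KL(P||Q) ≠ D_KL(Q||P) for this pair.

D_KL(P||Q) = Σ P(x) log₂(P(x)/Q(x))

Computing term by term:
  P(1)·log₂(P(1)/Q(1)) = (13/18)·log₂((13/18)/(4/9)) = 0.50587
  P(2)·log₂(P(2)/Q(2)) = (1/12)·log₂((1/12)/(13/36)) = -0.17629
  P(3)·log₂(P(3)/Q(3)) = (7/36)·log₂((7/36)/(7/36)) = 0.00000

D_KL(P||Q) = 0.50587 - 0.17629 + 0.00000 = 0.32958 ≈ 0.3296 bits

D_KL(Q||P) = Σ Q(x) log₂(Q(x)/P(x))

Computing term by term:
  Q(1)·log₂(Q(1)/P(1)) = (4/9)·log₂((4/9)/(13/18)) = -0.31131
  Q(2)·log₂(Q(2)/P(2)) = (13/36)·log₂((13/36)/(1/12)) = 0.76392
  Q(3)·log₂(Q(3)/P(3)) = (7/36)·log₂((7/36)/(7/36)) = 0.00000

D_KL(Q||P) = -0.31131 + 0.76392 + 0.00000 = 0.45261 ≈ 0.4526 bits

These are NOT equal (difference: 0.1230 bits). KL divergence is asymmetric: D_KL(P||Q) ≠ D_KL(Q||P) in general.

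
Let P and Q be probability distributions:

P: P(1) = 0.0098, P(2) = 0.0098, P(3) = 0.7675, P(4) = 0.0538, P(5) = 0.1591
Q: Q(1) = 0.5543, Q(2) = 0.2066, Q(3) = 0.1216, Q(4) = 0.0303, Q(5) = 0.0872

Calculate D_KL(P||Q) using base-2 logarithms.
2.1225 bits

D_KL(P||Q) = Σ P(x) log₂(P(x)/Q(x))

Computing term by term:
  P(1)·log₂(P(1)/Q(1)) = 0.0098·log₂(0.0098/0.5543) = -0.05705
  P(2)·log₂(P(2)/Q(2)) = 0.0098·log₂(0.0098/0.2066) = -0.04310
  P(3)·log₂(P(3)/Q(3)) = 0.7675·log₂(0.7675/0.1216) = 2.04003
  P(4)·log₂(P(4)/Q(4)) = 0.0538·log₂(0.0538/0.0303) = 0.04456
  P(5)·log₂(P(5)/Q(5)) = 0.1591·log₂(0.1591/0.0872) = 0.13802

D_KL(P||Q) = -0.05705 - 0.04310 + 2.04003 + 0.04456 + 0.13802 = 2.12246 ≈ 2.1225 bits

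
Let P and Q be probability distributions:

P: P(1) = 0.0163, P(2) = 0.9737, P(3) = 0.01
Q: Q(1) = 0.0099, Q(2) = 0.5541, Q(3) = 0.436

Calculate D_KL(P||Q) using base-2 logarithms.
0.7492 bits

D_KL(P||Q) = Σ P(x) log₂(P(x)/Q(x))

Computing term by term:
  P(1)·log₂(P(1)/Q(1)) = 0.0163·log₂(0.0163/0.0099) = 0.01173
  P(2)·log₂(P(2)/Q(2)) = 0.9737·log₂(0.9737/0.5541) = 0.79194
  P(3)·log₂(P(3)/Q(3)) = 0.01·log₂(0.01/0.436) = -0.05446

D_KL(P||Q) = 0.01173 + 0.79194 - 0.05446 = 0.74921 ≈ 0.7492 bits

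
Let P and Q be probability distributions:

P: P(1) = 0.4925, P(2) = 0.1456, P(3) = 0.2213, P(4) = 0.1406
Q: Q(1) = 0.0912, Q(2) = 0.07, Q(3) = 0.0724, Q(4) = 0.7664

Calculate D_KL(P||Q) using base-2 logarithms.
1.3648 bits

D_KL(P||Q) = Σ P(x) log₂(P(x)/Q(x))

Computing term by term:
  P(1)·log₂(P(1)/Q(1)) = 0.4925·log₂(0.4925/0.0912) = 1.19826
  P(2)·log₂(P(2)/Q(2)) = 0.1456·log₂(0.1456/0.07) = 0.15384
  P(3)·log₂(P(3)/Q(3)) = 0.2213·log₂(0.2213/0.0724) = 0.35672
  P(4)·log₂(P(4)/Q(4)) = 0.1406·log₂(0.1406/0.7664) = -0.34398

D_KL(P||Q) = 1.19826 + 0.15384 + 0.35672 - 0.34398 = 1.36484 ≈ 1.3648 bits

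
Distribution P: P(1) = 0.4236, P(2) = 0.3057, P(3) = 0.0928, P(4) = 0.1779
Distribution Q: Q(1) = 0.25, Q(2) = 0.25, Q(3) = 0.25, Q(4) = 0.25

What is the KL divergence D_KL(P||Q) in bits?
0.1910 bits

D_KL(P||Q) = Σ P(x) log₂(P(x)/Q(x))

Computing term by term:
  P(1)·log₂(P(1)/Q(1)) = 0.4236·log₂(0.4236/0.25) = 0.32226
  P(2)·log₂(P(2)/Q(2)) = 0.3057·log₂(0.3057/0.25) = 0.08871
  P(3)·log₂(P(3)/Q(3)) = 0.0928·log₂(0.0928/0.25) = -0.13268
  P(4)·log₂(P(4)/Q(4)) = 0.1779·log₂(0.1779/0.25) = -0.08732

D_KL(P||Q) = 0.32226 + 0.08871 - 0.13268 - 0.08732 = 0.19097 ≈ 0.1910 bits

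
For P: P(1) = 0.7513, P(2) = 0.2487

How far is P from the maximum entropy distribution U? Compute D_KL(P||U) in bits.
0.1908 bits

U(i) = 1/2 for all i

D_KL(P||U) = Σ P(x) log₂(P(x) / (1/2))
           = Σ P(x) log₂(P(x)) + log₂(2)
           = log₂(2) - H(P)

H(P) = -Σ P(x) log₂(P(x)):
  -P(1)·log₂(P(1)) = -(0.7513)·log₂(0.7513) = 0.30994
  -P(2)·log₂(P(2)) = -(0.2487)·log₂(0.2487) = 0.49927
H(P) = 0.30994 + 0.49927 = 0.80921 bits

log₂(2) = 1.00000 bits

D_KL(P||U) = 1.00000 - 0.80921 = 0.19079 ≈ 0.1908 bits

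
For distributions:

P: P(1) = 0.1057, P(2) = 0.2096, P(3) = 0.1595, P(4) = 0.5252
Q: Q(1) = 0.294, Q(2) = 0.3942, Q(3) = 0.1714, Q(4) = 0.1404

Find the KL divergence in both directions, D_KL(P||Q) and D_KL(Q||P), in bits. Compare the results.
D_KL(P||Q) = 0.6361 bits, D_KL(Q||P) = 0.5437 bits. D_KL(P||Q) is larger than D_KL(Q||P) by 0.0924 bits; the two directions differ.

D_KL(P||Q) = Σ P(x) log₂(P(x)/Q(x))

Computing term by term:
  P(1)·log₂(P(1)/Q(1)) = 0.1057·log₂(0.1057/0.294) = -0.15600
  P(2)·log₂(P(2)/Q(2)) = 0.2096·log₂(0.2096/0.3942) = -0.19101
  P(3)·log₂(P(3)/Q(3)) = 0.1595·log₂(0.1595/0.1714) = -0.01656
  P(4)·log₂(P(4)/Q(4)) = 0.5252·log₂(0.5252/0.1404) = 0.99963

D_KL(P||Q) = -0.15600 - 0.19101 - 0.01656 + 0.99963 = 0.63606 ≈ 0.6361 bits

D_KL(Q||P) = Σ Q(x) log₂(Q(x)/P(x))

Computing term by term:
  Q(1)·log₂(Q(1)/P(1)) = 0.294·log₂(0.294/0.1057) = 0.43390
  Q(2)·log₂(Q(2)/P(2)) = 0.3942·log₂(0.3942/0.2096) = 0.35923
  Q(3)·log₂(Q(3)/P(3)) = 0.1714·log₂(0.1714/0.1595) = 0.01779
  Q(4)·log₂(Q(4)/P(4)) = 0.1404·log₂(0.1404/0.5252) = -0.26723

D_KL(Q||P) = 0.43390 + 0.35923 + 0.01779 - 0.26723 = 0.54369 ≈ 0.5437 bits

These are NOT equal (difference: 0.0924 bits). KL divergence is asymmetric: D_KL(P||Q) ≠ D_KL(Q||P) in general.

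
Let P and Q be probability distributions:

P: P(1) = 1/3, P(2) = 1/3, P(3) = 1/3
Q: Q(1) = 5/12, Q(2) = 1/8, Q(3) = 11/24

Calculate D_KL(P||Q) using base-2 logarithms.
0.2112 bits

D_KL(P||Q) = Σ P(x) log₂(P(x)/Q(x))

Computing term by term:
  P(1)·log₂(P(1)/Q(1)) = (1/3)·log₂((1/3)/(5/12)) = -0.10731
  P(2)·log₂(P(2)/Q(2)) = (1/3)·log₂((1/3)/(1/8)) = 0.47168
  P(3)·log₂(P(3)/Q(3)) = (1/3)·log₂((1/3)/(11/24)) = -0.15314

D_KL(P||Q) = -0.10731 + 0.47168 - 0.15314 = 0.21123 ≈ 0.2112 bits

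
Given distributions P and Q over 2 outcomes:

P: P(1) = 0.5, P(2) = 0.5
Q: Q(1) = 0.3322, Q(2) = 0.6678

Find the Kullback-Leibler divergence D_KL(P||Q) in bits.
0.0862 bits

D_KL(P||Q) = Σ P(x) log₂(P(x)/Q(x))

Computing term by term:
  P(1)·log₂(P(1)/Q(1)) = 0.5·log₂(0.5/0.3322) = 0.29494
  P(2)·log₂(P(2)/Q(2)) = 0.5·log₂(0.5/0.6678) = -0.20874

D_KL(P||Q) = 0.29494 - 0.20874 = 0.08620 ≈ 0.0862 bits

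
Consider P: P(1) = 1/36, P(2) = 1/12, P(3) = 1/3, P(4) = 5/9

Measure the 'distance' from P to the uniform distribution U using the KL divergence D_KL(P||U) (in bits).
0.5582 bits

U(i) = 1/4 for all i

D_KL(P||U) = Σ P(x) log₂(P(x) / (1/4))
           = Σ P(x) log₂(P(x)) + log₂(4)
           = log₂(4) - H(P)

H(P) = -Σ P(x) log₂(P(x)):
  -P(1)·log₂(P(1)) = -(1/36)·log₂(1/36) = 0.14361
  -P(2)·log₂(P(2)) = -(1/12)·log₂(1/12) = 0.29875
  -P(3)·log₂(P(3)) = -(1/3)·log₂(1/3) = 0.52832
  -P(4)·log₂(P(4)) = -(5/9)·log₂(5/9) = 0.47111
H(P) = 0.14361 + 0.29875 + 0.52832 + 0.47111 = 1.44179 bits

log₂(4) = 2.00000 bits

D_KL(P||U) = 2.00000 - 1.44179 = 0.55821 ≈ 0.5582 bits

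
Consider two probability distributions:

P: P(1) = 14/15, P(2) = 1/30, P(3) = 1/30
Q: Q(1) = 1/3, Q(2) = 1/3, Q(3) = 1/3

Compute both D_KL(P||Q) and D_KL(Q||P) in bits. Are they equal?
D_KL(P||Q) = 1.1649 bits, D_KL(Q||P) = 1.7195 bits. No, they are not equal.

D_KL(P||Q) = Σ P(x) log₂(P(x)/Q(x))

Computing term by term:
  P(1)·log₂(P(1)/Q(1)) = (14/15)·log₂((14/15)/(1/3)) = 1.38640
  P(2)·log₂(P(2)/Q(2)) = (1/30)·log₂((1/30)/(1/3)) = -0.11073
  P(3)·log₂(P(3)/Q(3)) = (1/30)·log₂((1/30)/(1/3)) = -0.11073

D_KL(P||Q) = 1.38640 - 0.11073 - 0.11073 = 1.16494 ≈ 1.1649 bits

D_KL(Q||P) = Σ Q(x) log₂(Q(x)/P(x))

Computing term by term:
  Q(1)·log₂(Q(1)/P(1)) = (1/3)·log₂((1/3)/(14/15)) = -0.49514
  Q(2)·log₂(Q(2)/P(2)) = (1/3)·log₂((1/3)/(1/30)) = 1.10731
  Q(3)·log₂(Q(3)/P(3)) = (1/3)·log₂((1/3)/(1/30)) = 1.10731

D_KL(Q||P) = -0.49514 + 1.10731 + 1.10731 = 1.71948 ≈ 1.7195 bits

These are NOT equal (difference: 0.5546 bits). KL divergence is asymmetric: D_KL(P||Q) ≠ D_KL(Q||P) in general.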